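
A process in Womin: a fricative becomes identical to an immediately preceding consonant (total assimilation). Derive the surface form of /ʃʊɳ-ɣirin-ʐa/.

/ɣ/ is the segment targeted by the rule; it sits immediately after /ɳ/, so it assimilates completely and surfaces as [ɳ].
At the second juncture, /ʐ/ likewise becomes [n] adjacent to /n/.

[ʃʊɳɳirinna]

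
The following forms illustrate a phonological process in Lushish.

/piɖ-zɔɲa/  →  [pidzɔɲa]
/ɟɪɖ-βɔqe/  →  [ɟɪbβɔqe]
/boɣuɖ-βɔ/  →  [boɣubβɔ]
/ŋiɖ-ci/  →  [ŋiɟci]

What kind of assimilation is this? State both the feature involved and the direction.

regressive place assimilation

Underlying /ɖ/ is realised as [d] next to /z/; /z/ itself does not change.
The change retroflex → alveolar matches the place of the following /z/, identifying this as place assimilation.
Manner and voice are unchanged, so the assimilation is partial, not total.
The other alternating forms pattern the same way: /ɖ/ → [b] before /β/ (retroflex → bilabial, matching bilabial); /ɖ/ → [ɟ] before /c/ (retroflex → palatal, matching palatal) — only place changes, and always toward the following segment.
Since the segment that changes precedes the conditioning segment, the assimilation is regressive.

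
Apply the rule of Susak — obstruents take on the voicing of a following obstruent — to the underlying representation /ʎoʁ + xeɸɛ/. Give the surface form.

The rule targets /ʁ/ (voiced uvular fricative), which sits before the trigger /x/ (voiceless).
The voiceless uvular fricative is [χ], so /ʁ/ → [χ].

[ʎoχxeɸɛ]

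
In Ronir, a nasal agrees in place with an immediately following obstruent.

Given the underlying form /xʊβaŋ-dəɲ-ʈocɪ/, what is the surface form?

/ŋ/ is a voiced velar nasal. The following trigger /d/ is alveolar, so /ŋ/ must become alveolar as well.
The voiced alveolar nasal is [n], so /ŋ/ → [n].
The same rule applies at the second boundary: /ɲ/ → [ɳ] next to /ʈ/.

[xʊβandəɳʈocɪ]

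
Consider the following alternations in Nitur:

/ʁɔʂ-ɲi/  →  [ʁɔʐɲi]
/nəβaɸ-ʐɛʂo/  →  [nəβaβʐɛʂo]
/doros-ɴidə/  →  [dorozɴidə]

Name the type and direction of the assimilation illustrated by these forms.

regressive voicing assimilation

The segment that alternates is /ʂ/, which surfaces as [ʐ] when adjacent to /ɲ/.
The change voiceless → voiced matches the voicing of the following /ɲ/, identifying this as voicing assimilation.
Place and manner are unchanged, so the assimilation is partial, not total.
Checking the remaining alternations: /ɸ/ → [β] before /ʐ/ (voiceless → voiced, matching voiced); /s/ → [z] before /ɴ/ (voiceless → voiced, matching voiced) — only voicing changes, and always toward the following segment.
The trigger is the following segment, so the direction is regressive (anticipatory).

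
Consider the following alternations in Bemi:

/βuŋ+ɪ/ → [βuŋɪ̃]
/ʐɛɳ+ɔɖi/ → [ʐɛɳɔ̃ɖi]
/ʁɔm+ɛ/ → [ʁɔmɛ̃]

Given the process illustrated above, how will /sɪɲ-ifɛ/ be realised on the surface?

The data show progressive nasality assimilation (vowel nasalisation): /ɪ/ → [ɪ̃] after /ŋ/; /ɔ/ → [ɔ̃] after /ɳ/; /ɛ/ → [ɛ̃] after /m/ — a vowel is nasalised by an immediately preceding nasal consonant.
/i/ sits next to the nasal /ɲ/ and is therefore nasalised to [ĩ].

[sɪɲĩfɛ]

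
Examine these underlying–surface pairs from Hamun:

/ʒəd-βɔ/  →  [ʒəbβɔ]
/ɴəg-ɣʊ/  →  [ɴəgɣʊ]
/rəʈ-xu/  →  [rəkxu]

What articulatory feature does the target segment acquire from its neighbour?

place

Comparing underlying and surface forms, /d/ → [b] is the alternation; the neighbouring /β/ is constant.
The change alveolar → bilabial matches the place of the following /β/, identifying this as place assimilation.
The other alternating form patterns the same way: /ʈ/ → [k] before /x/ (retroflex → velar, matching velar) — only place changes, and always toward the following segment.
No alternation appears in [ɴəgɣʊ]: there the adjacent consonants already agree in place (/g/ and /ɣ/ are both velar), so this form is consistent with the same rule.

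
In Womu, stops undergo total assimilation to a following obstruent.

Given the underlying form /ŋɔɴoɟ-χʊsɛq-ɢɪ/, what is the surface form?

/ɟ/ is the segment targeted by the rule; it sits immediately before /χ/, so it assimilates completely and surfaces as [χ].
The same rule applies at the second boundary: /q/ → [ɢ] next to /ɢ/.

[ŋɔɴoχχʊsɛɢɢɪ]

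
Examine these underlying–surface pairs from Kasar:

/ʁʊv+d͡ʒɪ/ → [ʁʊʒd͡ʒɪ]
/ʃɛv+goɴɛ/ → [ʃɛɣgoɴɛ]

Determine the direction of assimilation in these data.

Underlying /v/ is realised as [ʒ] next to /d͡ʒ/; /d͡ʒ/ itself does not change.
/v/ is labiodental while /d͡ʒ/ is postalveolar; the output [ʒ] is postalveolar, matching the trigger — so the feature that spreads is place.
The other alternating form patterns the same way: /v/ → [ɣ] before /g/ (labiodental → velar, matching velar) — only place changes, and always toward the following segment.
Since the segment that changes precedes the conditioning segment, the assimilation is regressive.

regressive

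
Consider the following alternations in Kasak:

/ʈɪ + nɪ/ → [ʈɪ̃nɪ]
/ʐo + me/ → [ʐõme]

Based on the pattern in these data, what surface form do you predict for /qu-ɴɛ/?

The data show regressive nasality assimilation (vowel nasalisation): /ɪ/ → [ɪ̃] before /n/; /o/ → [õ] before /m/ — a vowel is nasalised by an immediately following nasal consonant.
The vowel /u/ is adjacent to the following nasal /ɴ/, so it acquires [+nasal] and surfaces as [ũ].

[qũɴɛ]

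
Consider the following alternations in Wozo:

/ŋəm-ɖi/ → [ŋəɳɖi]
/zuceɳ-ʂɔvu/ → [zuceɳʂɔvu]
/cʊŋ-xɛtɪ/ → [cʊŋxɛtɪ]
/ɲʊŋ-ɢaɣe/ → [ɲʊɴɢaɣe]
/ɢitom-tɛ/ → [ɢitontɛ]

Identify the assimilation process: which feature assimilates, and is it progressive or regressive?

regressive place assimilation

The segment that alternates is /m/, which surfaces as [ɳ] when adjacent to /ɖ/.
/m/ is bilabial while /ɖ/ is retroflex; the output [ɳ] is retroflex, matching the trigger — so the feature that spreads is place.
Manner and voice are unchanged, so the assimilation is partial, not total.
The other alternating forms pattern the same way: /ŋ/ → [ɴ] before /ɢ/ (velar → uvular, matching uvular); /m/ → [n] before /t/ (bilabial → alveolar, matching alveolar) — only place changes, and always toward the following segment.
Nothing changes in [zuceɳʂɔvu], [cʊŋxɛtɪ]: there the adjacent consonants already agree in place (/ɳ/ and /ʂ/ are both retroflex; /ŋ/ and /x/ are both velar), so these forms are consistent with the same rule.
The trigger is the following segment, so the direction is regressive (anticipatory).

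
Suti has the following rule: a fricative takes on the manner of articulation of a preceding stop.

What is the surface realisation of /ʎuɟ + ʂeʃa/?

The rule targets /ʂ/ (voiceless retroflex fricative), which sits after the trigger /ɟ/ (stop).
A voiceless retroflex stop is [ʈ], so the surface segment is [ʈ].

[ʎuɟʈeʃa]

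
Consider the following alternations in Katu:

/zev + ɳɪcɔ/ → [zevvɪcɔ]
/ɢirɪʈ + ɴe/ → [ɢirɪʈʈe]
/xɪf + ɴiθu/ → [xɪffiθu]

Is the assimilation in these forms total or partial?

total assimilation

Comparing underlying and surface forms, /ɳ/ → [v] is the alternation; the neighbouring /v/ is constant.
The output [v] is identical to the trigger /v/ — every feature (place, manner, voicing) has been copied — so this is total assimilation.
The remaining alternations confirm this: /ɴ/ → [ʈ] after /ʈ/; /ɴ/ → [f] after /f/ — in each case the output is a copy of the preceding consonant.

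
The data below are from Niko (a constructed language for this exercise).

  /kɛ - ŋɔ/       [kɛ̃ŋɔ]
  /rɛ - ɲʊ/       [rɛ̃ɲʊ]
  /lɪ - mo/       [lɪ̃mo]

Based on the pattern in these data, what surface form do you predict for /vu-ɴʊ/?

[vũɴʊ]

The data show regressive nasality assimilation (vowel nasalisation): /ɛ/ → [ɛ̃] before /ŋ/; /ɛ/ → [ɛ̃] before /ɲ/; /ɪ/ → [ɪ̃] before /m/ — a vowel is nasalised by an immediately following nasal consonant.
The vowel /u/ is adjacent to the following nasal /ɴ/, so it acquires [+nasal] and surfaces as [ũ].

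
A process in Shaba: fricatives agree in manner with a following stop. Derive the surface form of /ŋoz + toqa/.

[ŋodtoqa]

The rule targets /z/ (voiced alveolar fricative), which sits before the trigger /t/ (stop).
A voiced alveolar stop is [d], so the surface segment is [d].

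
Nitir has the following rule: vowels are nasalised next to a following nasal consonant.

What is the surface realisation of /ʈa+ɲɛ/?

The vowel /a/ is adjacent to the following nasal /ɲ/, so it acquires [+nasal] and surfaces as [ã].

[ʈãɲɛ]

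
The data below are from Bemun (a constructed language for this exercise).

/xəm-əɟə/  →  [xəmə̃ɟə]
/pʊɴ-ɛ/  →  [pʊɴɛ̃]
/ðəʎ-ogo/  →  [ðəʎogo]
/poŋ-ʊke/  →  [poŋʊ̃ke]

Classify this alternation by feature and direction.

The vowel /ə/ surfaces as nasalised [ə̃] next to the preceding nasal /m/ — it has acquired the [+nasal] feature of its neighbour.
Likewise in the remaining data: /ɛ/ → [ɛ̃] after /ɴ/; /ʊ/ → [ʊ̃] after /ŋ/ — each time a vowel is nasalised next to a preceding nasal.
No change occurs in [ðəʎogo] because the vowel at the boundary is adjacent to an oral consonant, not a nasal (/o/ next to /ʎ/).
Because the conditioning nasal is to the left of the vowel that changes, the process is progressive (perseverative).

progressive nasality assimilation (vowel nasalisation)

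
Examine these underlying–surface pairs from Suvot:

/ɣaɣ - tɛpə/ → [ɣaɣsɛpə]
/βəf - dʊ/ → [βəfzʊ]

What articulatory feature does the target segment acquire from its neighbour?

Underlying /t/ is realised as [s] next to /ɣ/; /ɣ/ itself does not change.
The change stop → fricative matches the manner of the preceding /ɣ/, identifying this as manner assimilation.
The other alternating form patterns the same way: /d/ → [z] after /f/ (stop → fricative, matching a fricative) — only manner changes, and always toward the preceding segment.

manner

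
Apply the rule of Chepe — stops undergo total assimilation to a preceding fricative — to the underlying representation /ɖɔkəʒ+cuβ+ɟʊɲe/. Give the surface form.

/c/ is the segment targeted by the rule; it sits immediately after /ʒ/, so it assimilates completely and surfaces as [ʒ].
At the second juncture, /ɟ/ likewise becomes [β] adjacent to /β/.

[ɖɔkəʒʒuββʊɲe]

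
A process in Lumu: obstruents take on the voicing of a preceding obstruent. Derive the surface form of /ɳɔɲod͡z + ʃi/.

/ʃ/ is a voiceless postalveolar fricative. The preceding trigger /d͡z/ is voiced, so /ʃ/ must become voiced as well.
The voiced postalveolar fricative is [ʒ], so /ʃ/ → [ʒ].

[ɳɔɲod͡zʒi]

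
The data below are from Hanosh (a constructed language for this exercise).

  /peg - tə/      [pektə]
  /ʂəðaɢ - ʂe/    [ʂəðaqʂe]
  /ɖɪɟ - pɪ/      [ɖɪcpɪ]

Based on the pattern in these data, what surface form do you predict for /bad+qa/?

The data show regressive voicing assimilation: /g/ → [k] before /t/; /ɢ/ → [q] before /ʂ/; /ɟ/ → [c] before /p/. In each pair only voicing changes, matching the following consonant, while place and manner stay constant.
The rule targets /d/ (voiced alveolar stop), which sits before the trigger /q/ (voiceless).
Changing only its voicing to voiceless gives [t] — the voiceless alveolar stop.

[batqa]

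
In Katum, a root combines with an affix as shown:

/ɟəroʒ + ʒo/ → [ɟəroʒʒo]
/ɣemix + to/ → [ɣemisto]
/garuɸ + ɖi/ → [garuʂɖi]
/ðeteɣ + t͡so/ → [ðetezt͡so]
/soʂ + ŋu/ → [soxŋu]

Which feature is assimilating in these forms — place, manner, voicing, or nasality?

Comparing underlying and surface forms, /x/ → [s] is the alternation; the neighbouring /t/ is constant.
/x/ is velar while /t/ is alveolar; the output [s] is alveolar, matching the trigger — so the feature that spreads is place.
The same holds elsewhere in the data: /ɸ/ → [ʂ] before /ɖ/ (bilabial → retroflex, matching retroflex); /ɣ/ → [z] before /t͡s/ (velar → alveolar, matching alveolar); /ʂ/ → [x] before /ŋ/ (retroflex → velar, matching velar) — only place changes, and always toward the following segment.
Nothing changes in [ɟəroʒʒo]: there the adjacent consonants already agree in place (/ʒ/ and /ʒ/ are both postalveolar), so this form is consistent with the same rule.

place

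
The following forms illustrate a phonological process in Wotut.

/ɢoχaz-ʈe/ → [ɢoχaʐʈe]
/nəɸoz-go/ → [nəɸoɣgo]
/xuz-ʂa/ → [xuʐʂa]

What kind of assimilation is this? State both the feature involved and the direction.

Underlying /z/ is realised as [ʐ] next to /ʈ/; /ʈ/ itself does not change.
/z/ is alveolar while /ʈ/ is retroflex; the output [ʐ] is retroflex, matching the trigger — so the feature that spreads is place.
Manner and voice are unchanged, so the assimilation is partial, not total.
Checking the remaining alternations: /z/ → [ɣ] before /g/ (alveolar → velar, matching velar); /z/ → [ʐ] before /ʂ/ (alveolar → retroflex, matching retroflex) — only place changes, and always toward the following segment.
The trigger is the following segment, so the direction is regressive (anticipatory).

regressive place assimilation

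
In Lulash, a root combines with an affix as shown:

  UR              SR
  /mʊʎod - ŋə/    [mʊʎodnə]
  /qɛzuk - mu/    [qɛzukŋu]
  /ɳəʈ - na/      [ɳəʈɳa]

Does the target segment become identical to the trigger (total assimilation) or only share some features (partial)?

partial assimilation

Underlying /ŋ/ is realised as [n] next to /d/; /d/ itself does not change.
/ŋ/ is velar while /d/ is alveolar; the output [n] is alveolar, matching the trigger — so the feature that spreads is place.
Manner and voice are unchanged, so the assimilation is partial, not total.
The other alternating forms pattern the same way: /m/ → [ŋ] after /k/ (bilabial → velar, matching velar); /n/ → [ɳ] after /ʈ/ (alveolar → retroflex, matching retroflex) — only place changes, and always toward the preceding segment.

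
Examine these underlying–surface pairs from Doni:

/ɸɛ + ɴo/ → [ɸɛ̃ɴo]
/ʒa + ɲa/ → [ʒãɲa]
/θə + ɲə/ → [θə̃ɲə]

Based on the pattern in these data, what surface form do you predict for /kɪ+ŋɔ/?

The data show regressive nasality assimilation (vowel nasalisation): /ɛ/ → [ɛ̃] before /ɴ/; /a/ → [ã] before /ɲ/; /ə/ → [ə̃] before /ɲ/ — a vowel is nasalised by an immediately following nasal consonant.
/ɪ/ sits next to the nasal /ŋ/ and is therefore nasalised to [ɪ̃].

[kɪ̃ŋɔ]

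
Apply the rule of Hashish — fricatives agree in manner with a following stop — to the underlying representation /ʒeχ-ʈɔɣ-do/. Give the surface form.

The rule targets /χ/ (voiceless uvular fricative), which sits before the trigger /ʈ/ (stop).
The voiceless uvular stop is [q], so /χ/ → [q].
At the second juncture, /ɣ/ likewise becomes [g] adjacent to /d/.

[ʒeqʈɔgdo]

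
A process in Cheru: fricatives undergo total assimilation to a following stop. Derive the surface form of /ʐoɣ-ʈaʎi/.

/ɣ/ is the segment targeted by the rule; it sits immediately before /ʈ/, so it assimilates completely and surfaces as [ʈ].

[ʐoʈʈaʎi]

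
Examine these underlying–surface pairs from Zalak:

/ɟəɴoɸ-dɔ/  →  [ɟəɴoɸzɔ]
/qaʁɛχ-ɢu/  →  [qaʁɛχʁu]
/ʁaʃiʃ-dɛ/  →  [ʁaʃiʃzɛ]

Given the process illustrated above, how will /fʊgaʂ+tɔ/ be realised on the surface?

The data show progressive manner assimilation: /d/ → [z] after /ɸ/; /ɢ/ → [ʁ] after /χ/; /d/ → [z] after /ʃ/. In each pair only manner changes, matching the preceding consonant, while place and voice stay constant.
/t/ is a voiceless alveolar stop. The preceding trigger /ʂ/ is a fricative, so /t/ must become a fricative as well.
Changing only its manner to fricative gives [s] — the voiceless alveolar fricative.

[fʊgaʂsɔ]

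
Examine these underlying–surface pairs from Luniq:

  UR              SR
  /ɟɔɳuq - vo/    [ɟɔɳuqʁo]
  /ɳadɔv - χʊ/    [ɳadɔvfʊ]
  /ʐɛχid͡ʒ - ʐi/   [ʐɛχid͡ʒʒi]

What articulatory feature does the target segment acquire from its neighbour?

Underlying /v/ is realised as [ʁ] next to /q/; /q/ itself does not change.
/v/ is labiodental while /q/ is uvular; the output [ʁ] is uvular, matching the trigger — so the feature that spreads is place.
The same holds elsewhere in the data: /χ/ → [f] after /v/ (uvular → labiodental, matching labiodental); /ʐ/ → [ʒ] after /d͡ʒ/ (retroflex → postalveolar, matching postalveolar) — only place changes, and always toward the preceding segment.

place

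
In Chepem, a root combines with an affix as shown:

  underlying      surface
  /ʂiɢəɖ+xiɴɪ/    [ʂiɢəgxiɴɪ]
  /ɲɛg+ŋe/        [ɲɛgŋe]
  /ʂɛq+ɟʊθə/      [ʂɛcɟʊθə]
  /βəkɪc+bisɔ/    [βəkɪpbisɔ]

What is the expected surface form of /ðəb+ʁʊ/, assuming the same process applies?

The data show regressive place assimilation: /ɖ/ → [g] before /x/; /q/ → [c] before /ɟ/; /c/ → [p] before /b/. In each pair only place changes, matching the following consonant, while manner and voice stay constant.
No alternation appears in [ɲɛgŋe]: there the adjacent consonants already agree in place (/g/ and /ŋ/ are both velar), so this form is consistent with the same rule.
/b/ is a voiced bilabial stop. The following trigger /ʁ/ is uvular, so /b/ must become uvular as well.
The voiced uvular stop is [ɢ], so /b/ → [ɢ].

[ðəɢʁʊ]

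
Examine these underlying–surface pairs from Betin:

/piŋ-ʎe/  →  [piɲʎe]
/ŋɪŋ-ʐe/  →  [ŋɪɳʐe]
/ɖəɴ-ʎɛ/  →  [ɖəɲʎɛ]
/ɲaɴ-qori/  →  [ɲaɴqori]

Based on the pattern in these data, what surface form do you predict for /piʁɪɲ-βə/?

The data show regressive place assimilation: /ŋ/ → [ɲ] before /ʎ/; /ŋ/ → [ɳ] before /ʐ/; /ɴ/ → [ɲ] before /ʎ/. In each pair only place changes, matching the following consonant, while manner and voice stay constant.
No alternation appears in [ɲaɴqori]: there the adjacent consonants already agree in place (/ɴ/ and /q/ are both uvular), so this form is consistent with the same rule.
/ɲ/ is a voiced palatal nasal. The following trigger /β/ is bilabial, so /ɲ/ must become bilabial as well.
Changing only its place to bilabial gives [m] — the voiced bilabial nasal.

[piʁɪmβə]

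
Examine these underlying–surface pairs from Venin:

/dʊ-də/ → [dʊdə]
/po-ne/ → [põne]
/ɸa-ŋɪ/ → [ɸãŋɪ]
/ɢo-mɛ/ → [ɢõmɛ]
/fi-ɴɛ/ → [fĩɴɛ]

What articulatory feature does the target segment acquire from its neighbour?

The vowel /o/ surfaces as nasalised [õ] next to the following nasal /n/ — it has acquired the [+nasal] feature of its neighbour.
The other forms show the same pattern: /a/ → [ã] before /ŋ/; /o/ → [õ] before /m/; /i/ → [ĩ] before /ɴ/ — each time a vowel is nasalised next to a following nasal.
No change occurs in [dʊdə] because the vowel at the boundary is adjacent to an oral consonant, not a nasal (/ʊ/ next to /d/).

nasality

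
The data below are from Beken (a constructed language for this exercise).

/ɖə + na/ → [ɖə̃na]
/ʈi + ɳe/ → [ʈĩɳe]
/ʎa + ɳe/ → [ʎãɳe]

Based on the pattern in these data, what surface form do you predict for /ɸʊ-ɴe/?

The data show regressive nasality assimilation (vowel nasalisation): /ə/ → [ə̃] before /n/; /i/ → [ĩ] before /ɳ/; /a/ → [ã] before /ɳ/ — a vowel is nasalised by an immediately following nasal consonant.
/ʊ/ sits next to the nasal /ɴ/ and is therefore nasalised to [ʊ̃].

[ɸʊ̃ɴe]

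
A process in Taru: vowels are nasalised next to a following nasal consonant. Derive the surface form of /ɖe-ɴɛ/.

/e/ sits next to the nasal /ɴ/ and is therefore nasalised to [ẽ].

[ɖẽɴɛ]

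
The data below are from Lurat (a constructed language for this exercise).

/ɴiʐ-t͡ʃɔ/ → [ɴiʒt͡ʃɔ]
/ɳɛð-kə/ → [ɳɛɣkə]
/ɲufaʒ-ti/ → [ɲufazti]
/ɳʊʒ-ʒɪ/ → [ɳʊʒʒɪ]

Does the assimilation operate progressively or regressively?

Underlying /ʐ/ is realised as [ʒ] next to /t͡ʃ/; /t͡ʃ/ itself does not change.
The change retroflex → postalveolar matches the place of the following /t͡ʃ/, identifying this as place assimilation.
The same holds elsewhere in the data: /ð/ → [ɣ] before /k/ (dental → velar, matching velar); /ʒ/ → [z] before /t/ (postalveolar → alveolar, matching alveolar) — only place changes, and always toward the following segment.
Nothing changes in [ɳʊʒʒɪ]: there the adjacent consonants already agree in place (/ʒ/ and /ʒ/ are both postalveolar), so this form is consistent with the same rule.
The trigger is the following segment, so the direction is regressive (anticipatory).

regressive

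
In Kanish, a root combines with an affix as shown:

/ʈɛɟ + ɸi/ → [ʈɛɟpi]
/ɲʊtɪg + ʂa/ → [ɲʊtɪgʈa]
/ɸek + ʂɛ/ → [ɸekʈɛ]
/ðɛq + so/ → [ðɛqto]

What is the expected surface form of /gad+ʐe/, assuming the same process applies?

[gadɖe]

The data show progressive manner assimilation: /ɸ/ → [p] after /ɟ/; /ʂ/ → [ʈ] after /g/; /ʂ/ → [ʈ] after /k/; /s/ → [t] after /q/. In each pair only manner changes, matching the preceding consonant, while place and voice stay constant.
The rule targets /ʐ/ (voiced retroflex fricative), which sits after the trigger /d/ (stop).
A voiced retroflex stop is [ɖ], so the surface segment is [ɖ].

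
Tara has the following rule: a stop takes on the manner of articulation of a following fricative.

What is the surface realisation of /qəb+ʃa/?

/b/ is a voiced bilabial stop. The following trigger /ʃ/ is a fricative, so /b/ must become a fricative as well.
Changing only its manner to fricative gives [β] — the voiced bilabial fricative.

[qəβʃa]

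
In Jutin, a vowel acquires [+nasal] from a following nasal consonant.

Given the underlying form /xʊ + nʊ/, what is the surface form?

The vowel /ʊ/ is adjacent to the following nasal /n/, so it acquires [+nasal] and surfaces as [ʊ̃].

[xʊ̃nʊ]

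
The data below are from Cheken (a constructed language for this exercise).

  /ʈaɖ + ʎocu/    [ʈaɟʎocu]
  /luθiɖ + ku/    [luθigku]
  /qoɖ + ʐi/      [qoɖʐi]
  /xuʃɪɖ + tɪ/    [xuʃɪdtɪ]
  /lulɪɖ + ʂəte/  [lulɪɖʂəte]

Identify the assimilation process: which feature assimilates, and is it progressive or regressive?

The segment that alternates is /ɖ/, which surfaces as [ɟ] when adjacent to /ʎ/.
The change retroflex → palatal matches the place of the following /ʎ/, identifying this as place assimilation.
Manner and voice are unchanged, so the assimilation is partial, not total.
The other alternating forms pattern the same way: /ɖ/ → [g] before /k/ (retroflex → velar, matching velar); /ɖ/ → [d] before /t/ (retroflex → alveolar, matching alveolar) — only place changes, and always toward the following segment.
No alternation appears in [qoɖʐi], [lulɪɖʂəte]: there the adjacent consonants already agree in place (/ɖ/ and /ʐ/ are both retroflex; /ɖ/ and /ʂ/ are both retroflex), so these forms are consistent with the same rule.
The trigger is the following segment, so the direction is regressive (anticipatory).

regressive place assimilation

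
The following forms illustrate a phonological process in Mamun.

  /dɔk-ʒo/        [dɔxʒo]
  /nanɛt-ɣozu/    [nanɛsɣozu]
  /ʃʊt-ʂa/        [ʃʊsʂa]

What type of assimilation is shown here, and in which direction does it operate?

The segment that alternates is /k/, which surfaces as [x] when adjacent to /ʒ/.
/k/ is a stop while /ʒ/ is a fricative; the output [x] is a fricative, matching the trigger — so the feature that spreads is manner.
Place and voice are unchanged, so the assimilation is partial, not total.
Checking the remaining alternations: /t/ → [s] before /ɣ/ (stop → fricative, matching a fricative); /t/ → [s] before /ʂ/ (stop → fricative, matching a fricative) — only manner changes, and always toward the following segment.
Since the segment that changes precedes the conditioning segment, the assimilation is regressive.

regressive manner assimilation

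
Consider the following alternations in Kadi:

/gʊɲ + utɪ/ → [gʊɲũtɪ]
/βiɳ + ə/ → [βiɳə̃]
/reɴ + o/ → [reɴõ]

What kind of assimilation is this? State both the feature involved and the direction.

progressive nasality assimilation (vowel nasalisation)

The vowel /u/ surfaces as nasalised [ũ] next to the preceding nasal /ɲ/ — it has acquired the [+nasal] feature of its neighbour.
The other forms show the same pattern: /ə/ → [ə̃] after /ɳ/; /o/ → [õ] after /ɴ/ — each time a vowel is nasalised next to a preceding nasal.
Because the conditioning nasal is to the left of the vowel that changes, the process is progressive (perseverative).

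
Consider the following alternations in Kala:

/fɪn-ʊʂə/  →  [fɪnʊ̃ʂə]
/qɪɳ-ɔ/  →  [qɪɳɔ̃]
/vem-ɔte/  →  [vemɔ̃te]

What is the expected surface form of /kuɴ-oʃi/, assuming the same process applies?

[kuɴõʃi]

The data show progressive nasality assimilation (vowel nasalisation): /ʊ/ → [ʊ̃] after /n/; /ɔ/ → [ɔ̃] after /ɳ/; /ɔ/ → [ɔ̃] after /m/ — a vowel is nasalised by an immediately preceding nasal consonant.
The vowel /o/ is adjacent to the preceding nasal /ɴ/, so it acquires [+nasal] and surfaces as [õ].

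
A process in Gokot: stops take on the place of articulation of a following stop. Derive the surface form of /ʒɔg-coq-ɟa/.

The rule targets /g/ (voiced velar stop), which sits before the trigger /c/ (palatal).
The voiced palatal stop is [ɟ], so /g/ → [ɟ].
At the second juncture, /q/ likewise becomes [c] adjacent to /ɟ/.

[ʒɔɟcocɟa]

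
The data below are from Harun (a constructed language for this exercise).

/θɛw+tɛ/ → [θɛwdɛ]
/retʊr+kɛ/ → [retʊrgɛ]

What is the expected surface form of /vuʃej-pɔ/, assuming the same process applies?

The data show progressive voicing assimilation: /t/ → [d] after /w/; /k/ → [g] after /r/. In each pair only voicing changes, matching the preceding consonant, while place and manner stay constant.
/p/ is a voiceless bilabial stop. The preceding trigger /j/ is voiced, so /p/ must become voiced as well.
A voiced bilabial stop is [b], so the surface segment is [b].

[vuʃejbɔ]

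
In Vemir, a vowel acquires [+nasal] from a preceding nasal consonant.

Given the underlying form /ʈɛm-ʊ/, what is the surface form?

The vowel /ʊ/ is adjacent to the preceding nasal /m/, so it acquires [+nasal] and surfaces as [ʊ̃].

[ʈɛmʊ̃]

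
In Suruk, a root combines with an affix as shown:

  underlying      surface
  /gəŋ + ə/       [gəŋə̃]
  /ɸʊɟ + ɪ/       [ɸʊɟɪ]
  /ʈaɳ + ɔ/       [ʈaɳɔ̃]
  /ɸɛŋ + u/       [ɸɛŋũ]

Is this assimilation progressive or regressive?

progressive

The vowel /ə/ surfaces as nasalised [ə̃] next to the preceding nasal /ŋ/ — it has acquired the [+nasal] feature of its neighbour.
The other forms show the same pattern: /ɔ/ → [ɔ̃] after /ɳ/; /u/ → [ũ] after /ŋ/ — each time a vowel is nasalised next to a preceding nasal.
No change occurs in [ɸʊɟɪ] because the vowel at the boundary is adjacent to an oral consonant, not a nasal (/ɪ/ next to /ɟ/).
Because the conditioning nasal is to the left of the vowel that changes, the process is progressive (perseverative).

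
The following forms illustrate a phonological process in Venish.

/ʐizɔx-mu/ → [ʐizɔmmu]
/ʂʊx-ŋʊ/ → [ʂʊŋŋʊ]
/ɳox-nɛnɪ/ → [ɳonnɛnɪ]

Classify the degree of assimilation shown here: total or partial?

Underlying /x/ is realised as [m] next to /m/; /m/ itself does not change.
The output [m] is identical to the trigger /m/ — every feature (place, manner, voicing) has been copied — so this is total assimilation.
The remaining alternations confirm this: /x/ → [ŋ] before /ŋ/; /x/ → [n] before /n/ — in each case the output is a copy of the following consonant.

total assimilation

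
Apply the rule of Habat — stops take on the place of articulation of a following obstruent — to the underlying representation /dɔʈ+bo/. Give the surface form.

[dɔpbo]

The rule targets /ʈ/ (voiceless retroflex stop), which sits before the trigger /b/ (bilabial).
The voiceless bilabial stop is [p], so /ʈ/ → [p].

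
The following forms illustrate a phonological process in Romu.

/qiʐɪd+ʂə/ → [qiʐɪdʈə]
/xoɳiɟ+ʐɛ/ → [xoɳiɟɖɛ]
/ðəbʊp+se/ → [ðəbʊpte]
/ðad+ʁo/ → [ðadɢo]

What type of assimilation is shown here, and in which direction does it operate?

The segment that alternates is /ʂ/, which surfaces as [ʈ] when adjacent to /d/.
The change fricative → stop matches the manner of the preceding /d/, identifying this as manner assimilation.
Place and voice are unchanged, so the assimilation is partial, not total.
Checking the remaining alternations: /ʐ/ → [ɖ] after /ɟ/ (fricative → stop, matching a stop); /s/ → [t] after /p/ (fricative → stop, matching a stop); /ʁ/ → [ɢ] after /d/ (fricative → stop, matching a stop) — only manner changes, and always toward the preceding segment.
Since the segment that changes follows the conditioning segment, the assimilation is progressive.

progressive manner assimilation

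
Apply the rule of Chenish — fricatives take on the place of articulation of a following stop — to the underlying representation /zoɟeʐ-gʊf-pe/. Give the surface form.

/ʐ/ is a voiced retroflex fricative. The following trigger /g/ is velar, so /ʐ/ must become velar as well.
Changing only its place to velar gives [ɣ] — the voiced velar fricative.
The same rule applies at the second boundary: /f/ → [ɸ] next to /p/.

[zoɟeɣgʊɸpe]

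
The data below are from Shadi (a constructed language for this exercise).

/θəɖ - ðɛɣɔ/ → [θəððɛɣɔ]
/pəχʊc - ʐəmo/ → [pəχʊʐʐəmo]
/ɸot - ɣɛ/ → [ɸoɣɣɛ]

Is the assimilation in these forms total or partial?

total assimilation

Underlying /ɖ/ is realised as [ð] next to /ð/; /ð/ itself does not change.
The output [ð] is identical to the trigger /ð/ — every feature (place, manner, voicing) has been copied — so this is total assimilation.
The other forms behave the same way: /c/ → [ʐ] before /ʐ/; /t/ → [ɣ] before /ɣ/ — in each case the output is a copy of the following consonant.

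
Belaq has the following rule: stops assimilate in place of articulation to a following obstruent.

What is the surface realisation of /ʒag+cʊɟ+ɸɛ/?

/g/ is a voiced velar stop. The following trigger /c/ is palatal, so /g/ must become palatal as well.
The voiced palatal stop is [ɟ], so /g/ → [ɟ].
The same rule applies at the second boundary: /ɟ/ → [b] next to /ɸ/.

[ʒaɟcʊbɸɛ]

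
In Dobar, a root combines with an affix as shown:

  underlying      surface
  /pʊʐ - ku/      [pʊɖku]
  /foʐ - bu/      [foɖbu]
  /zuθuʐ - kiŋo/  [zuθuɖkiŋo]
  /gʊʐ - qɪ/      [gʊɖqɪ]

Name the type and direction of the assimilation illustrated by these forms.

regressive manner assimilation

The segment that alternates is /ʐ/, which surfaces as [ɖ] when adjacent to /k/.
The change fricative → stop matches the manner of the following /k/, identifying this as manner assimilation.
Place and voice are unchanged, so the assimilation is partial, not total.
The other alternating forms pattern the same way: /ʐ/ → [ɖ] before /b/ (fricative → stop, matching a stop); /ʐ/ → [ɖ] before /q/ (fricative → stop, matching a stop) — only manner changes, and always toward the following segment.
The trigger is the following segment, so the direction is regressive (anticipatory).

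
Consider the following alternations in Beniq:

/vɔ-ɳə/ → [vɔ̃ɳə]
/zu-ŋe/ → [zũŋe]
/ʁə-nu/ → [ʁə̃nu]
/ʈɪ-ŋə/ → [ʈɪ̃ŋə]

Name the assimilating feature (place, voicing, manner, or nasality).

nasality

The vowel /ɔ/ surfaces as nasalised [ɔ̃] next to the following nasal /ɳ/ — it has acquired the [+nasal] feature of its neighbour.
Likewise in the remaining data: /u/ → [ũ] before /ŋ/; /ə/ → [ə̃] before /n/; /ɪ/ → [ɪ̃] before /ŋ/ — each time a vowel is nasalised next to a following nasal.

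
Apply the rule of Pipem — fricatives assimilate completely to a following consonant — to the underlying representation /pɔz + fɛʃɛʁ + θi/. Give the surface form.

/z/ is the segment targeted by the rule; it sits immediately before /f/, so it assimilates completely and surfaces as [f].
At the second juncture, /ʁ/ likewise becomes [θ] adjacent to /θ/.

[pɔffɛʃɛθθi]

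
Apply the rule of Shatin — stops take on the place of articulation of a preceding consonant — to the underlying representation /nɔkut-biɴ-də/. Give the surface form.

/b/ is a voiced bilabial stop. The preceding trigger /t/ is alveolar, so /b/ must become alveolar as well.
Changing only its place to alveolar gives [d] — the voiced alveolar stop.
The same rule applies at the second boundary: /d/ → [ɢ] next to /ɴ/.

[nɔkutdiɴɢə]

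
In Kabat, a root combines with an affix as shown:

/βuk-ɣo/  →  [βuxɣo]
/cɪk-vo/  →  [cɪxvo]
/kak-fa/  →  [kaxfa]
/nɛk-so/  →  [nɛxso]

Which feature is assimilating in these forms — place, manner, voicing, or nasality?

manner

Underlying /k/ is realised as [x] next to /ɣ/; /ɣ/ itself does not change.
/k/ is a stop while /ɣ/ is a fricative; the output [x] is a fricative, matching the trigger — so the feature that spreads is manner.
Checking the remaining alternations: /k/ → [x] before /v/ (stop → fricative, matching a fricative); /k/ → [x] before /f/ (stop → fricative, matching a fricative); /k/ → [x] before /s/ (stop → fricative, matching a fricative) — only manner changes, and always toward the following segment.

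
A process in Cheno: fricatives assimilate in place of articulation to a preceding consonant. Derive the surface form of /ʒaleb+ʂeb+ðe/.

[ʒalebɸebβe]

/ʂ/ is a voiceless retroflex fricative. The preceding trigger /b/ is bilabial, so /ʂ/ must become bilabial as well.
Changing only its place to bilabial gives [ɸ] — the voiceless bilabial fricative.
At the second juncture, /ð/ likewise becomes [β] adjacent to /b/.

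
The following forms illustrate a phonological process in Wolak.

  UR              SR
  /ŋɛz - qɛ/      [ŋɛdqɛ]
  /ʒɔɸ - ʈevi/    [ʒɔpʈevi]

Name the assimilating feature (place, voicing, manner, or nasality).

Underlying /z/ is realised as [d] next to /q/; /q/ itself does not change.
/z/ is a fricative while /q/ is a stop; the output [d] is a stop, matching the trigger — so the feature that spreads is manner.
Checking the remaining alternation: /ɸ/ → [p] before /ʈ/ (fricative → stop, matching a stop) — only manner changes, and always toward the following segment.

manner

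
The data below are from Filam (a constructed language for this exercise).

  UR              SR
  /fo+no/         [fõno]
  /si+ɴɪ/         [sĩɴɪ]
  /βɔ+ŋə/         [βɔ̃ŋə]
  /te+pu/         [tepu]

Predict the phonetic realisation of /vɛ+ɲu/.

The data show regressive nasality assimilation (vowel nasalisation): /o/ → [õ] before /n/; /i/ → [ĩ] before /ɴ/; /ɔ/ → [ɔ̃] before /ŋ/ — a vowel is nasalised by an immediately following nasal consonant.
No change occurs in [tepu] because the vowel at the boundary is adjacent to an oral consonant, not a nasal (/e/ next to /p/).
/ɛ/ sits next to the nasal /ɲ/ and is therefore nasalised to [ɛ̃].

[vɛ̃ɲu]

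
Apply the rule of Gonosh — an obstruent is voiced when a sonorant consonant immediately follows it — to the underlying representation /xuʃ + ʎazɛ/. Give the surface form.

[xuʒʎazɛ]

The rule targets /ʃ/ (voiceless postalveolar fricative), which sits before the trigger /ʎ/ (voiced).
Changing only its voicing to voiced gives [ʒ] — the voiced postalveolar fricative.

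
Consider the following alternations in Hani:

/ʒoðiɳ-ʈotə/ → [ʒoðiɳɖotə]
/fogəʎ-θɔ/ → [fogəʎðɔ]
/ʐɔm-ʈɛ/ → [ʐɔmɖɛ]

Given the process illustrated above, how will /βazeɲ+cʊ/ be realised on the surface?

[βazeɲɟʊ]

The data show progressive voicing assimilation: /ʈ/ → [ɖ] after /ɳ/; /θ/ → [ð] after /ʎ/; /ʈ/ → [ɖ] after /m/. In each pair only voicing changes, matching the preceding consonant, while place and manner stay constant.
/c/ is a voiceless palatal stop. The preceding trigger /ɲ/ is voiced, so /c/ must become voiced as well.
Changing only its voicing to voiced gives [ɟ] — the voiced palatal stop.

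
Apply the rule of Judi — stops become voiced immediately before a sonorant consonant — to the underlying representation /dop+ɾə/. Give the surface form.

/p/ is a voiceless bilabial stop. The following trigger /ɾ/ is voiced, so /p/ must become voiced as well.
A voiced bilabial stop is [b], so the surface segment is [b].

[dobɾə]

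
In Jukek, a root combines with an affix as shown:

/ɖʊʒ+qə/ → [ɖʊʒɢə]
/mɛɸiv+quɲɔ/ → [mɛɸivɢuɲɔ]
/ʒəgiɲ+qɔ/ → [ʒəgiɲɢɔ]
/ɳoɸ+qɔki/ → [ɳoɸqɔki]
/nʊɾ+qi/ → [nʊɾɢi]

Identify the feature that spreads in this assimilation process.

voicing

Underlying /q/ is realised as [ɢ] next to /ʒ/; /ʒ/ itself does not change.
The change voiceless → voiced matches the voicing of the preceding /ʒ/, identifying this as voicing assimilation.
The same holds elsewhere in the data: /q/ → [ɢ] after /v/ (voiceless → voiced, matching voiced); /q/ → [ɢ] after /ɲ/ (voiceless → voiced, matching voiced); /q/ → [ɢ] after /ɾ/ (voiceless → voiced, matching voiced) — only voicing changes, and always toward the preceding segment.
Nothing changes in [ɳoɸqɔki]: there the adjacent consonants already agree in voicing (/q/ and /ɸ/ are both voiceless), so this form is consistent with the same rule.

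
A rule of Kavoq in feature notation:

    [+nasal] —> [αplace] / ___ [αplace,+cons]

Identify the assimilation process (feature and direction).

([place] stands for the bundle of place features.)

The rule copies the place features (abbreviated [place]) from the environment onto the target, so the assimilating feature is place.
Since the environment is written after the underscore, the trigger follows the target; the direction is regressive.

regressive place assimilation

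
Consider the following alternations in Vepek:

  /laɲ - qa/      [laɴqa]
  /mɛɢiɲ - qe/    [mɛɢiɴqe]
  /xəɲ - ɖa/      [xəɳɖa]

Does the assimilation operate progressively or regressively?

Comparing underlying and surface forms, /ɲ/ → [ɴ] is the alternation; the neighbouring /q/ is constant.
/ɲ/ is palatal while /q/ is uvular; the output [ɴ] is uvular, matching the trigger — so the feature that spreads is place.
The same holds elsewhere in the data: /ɲ/ → [ɳ] before /ɖ/ (palatal → retroflex, matching retroflex) — only place changes, and always toward the following segment.
The trigger is the following segment, so the direction is regressive (anticipatory).

regressive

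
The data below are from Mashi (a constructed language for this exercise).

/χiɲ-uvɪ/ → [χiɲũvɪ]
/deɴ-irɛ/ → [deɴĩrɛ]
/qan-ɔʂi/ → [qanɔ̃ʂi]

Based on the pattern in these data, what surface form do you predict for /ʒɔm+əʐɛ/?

The data show progressive nasality assimilation (vowel nasalisation): /u/ → [ũ] after /ɲ/; /i/ → [ĩ] after /ɴ/; /ɔ/ → [ɔ̃] after /n/ — a vowel is nasalised by an immediately preceding nasal consonant.
/ə/ sits next to the nasal /m/ and is therefore nasalised to [ə̃].

[ʒɔmə̃ʐɛ]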